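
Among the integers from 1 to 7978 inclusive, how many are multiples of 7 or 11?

By inclusion–exclusion:
floor(7978/7) + floor(7978/11) − floor(7978/77) = 1139 + 725 − 103 = 1761

1761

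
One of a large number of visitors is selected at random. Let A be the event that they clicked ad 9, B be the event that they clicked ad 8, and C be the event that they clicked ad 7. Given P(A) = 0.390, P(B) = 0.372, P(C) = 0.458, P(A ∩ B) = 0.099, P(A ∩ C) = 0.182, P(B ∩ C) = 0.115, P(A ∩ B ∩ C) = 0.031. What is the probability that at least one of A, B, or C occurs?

0.855

P(A ∪ B ∪ C) = 0.390 + 0.372 + 0.458 − 0.099 − 0.182 − 0.115 + 0.031 = 0.855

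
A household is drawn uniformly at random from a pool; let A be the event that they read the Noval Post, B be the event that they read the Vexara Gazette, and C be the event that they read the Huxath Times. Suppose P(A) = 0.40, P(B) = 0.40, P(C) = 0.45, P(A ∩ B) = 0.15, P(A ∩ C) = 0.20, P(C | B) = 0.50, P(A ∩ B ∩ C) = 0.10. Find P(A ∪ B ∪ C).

P(B ∩ C) = P(B)·P(C|B) = 0.40 × 0.50 = 0.20
Apply inclusion-exclusion:
P(A ∪ B ∪ C) = 0.40 + 0.40 + 0.45 − 0.15 − 0.20 − 0.20 + 0.10 = 0.80

0.80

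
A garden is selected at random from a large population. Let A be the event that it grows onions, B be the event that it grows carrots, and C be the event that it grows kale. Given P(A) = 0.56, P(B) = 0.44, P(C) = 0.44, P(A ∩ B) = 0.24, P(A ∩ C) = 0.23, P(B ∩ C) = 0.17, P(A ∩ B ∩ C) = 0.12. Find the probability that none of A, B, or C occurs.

0.08

Using inclusion–exclusion:
P(A ∪ B ∪ C) = 0.56 + 0.44 + 0.44 − 0.24 − 0.23 − 0.17 + 0.12 = 0.92
P(none) = 1 − 0.92 = 0.08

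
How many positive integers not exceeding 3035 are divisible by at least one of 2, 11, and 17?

floor(3035/2) + floor(3035/11) + floor(3035/17) − floor(3035/22) − floor(3035/34) − floor(3035/187) + floor(3035/374) = 1517 + 275 + 178 − 137 − 89 − 16 + 8 = 1736

1736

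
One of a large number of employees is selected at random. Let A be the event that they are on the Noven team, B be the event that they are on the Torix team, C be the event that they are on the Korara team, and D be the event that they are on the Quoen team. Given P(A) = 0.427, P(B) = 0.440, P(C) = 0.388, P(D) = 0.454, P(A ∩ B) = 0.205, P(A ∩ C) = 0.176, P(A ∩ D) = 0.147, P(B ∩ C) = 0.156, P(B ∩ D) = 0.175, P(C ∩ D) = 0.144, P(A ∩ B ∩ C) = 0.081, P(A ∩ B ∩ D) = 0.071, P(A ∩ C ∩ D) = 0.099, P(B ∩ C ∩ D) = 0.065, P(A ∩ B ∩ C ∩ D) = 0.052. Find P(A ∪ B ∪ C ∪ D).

0.970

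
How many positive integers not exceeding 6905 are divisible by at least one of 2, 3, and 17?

4738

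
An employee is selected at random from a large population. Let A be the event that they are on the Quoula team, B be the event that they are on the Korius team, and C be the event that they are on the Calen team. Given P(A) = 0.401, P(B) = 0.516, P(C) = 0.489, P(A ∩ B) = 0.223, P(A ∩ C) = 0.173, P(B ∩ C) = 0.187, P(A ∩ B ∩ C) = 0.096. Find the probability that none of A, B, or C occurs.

0.081

By inclusion-exclusion,
P(A ∪ B ∪ C) = 0.401 + 0.516 + 0.489 − 0.223 − 0.173 − 0.187 + 0.096 = 0.919
P(none) = 1 − 0.919 = 0.081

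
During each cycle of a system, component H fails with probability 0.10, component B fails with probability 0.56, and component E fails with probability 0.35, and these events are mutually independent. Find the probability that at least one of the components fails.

P(none) = (1 − 0.10) × (1 − 0.56) × (1 − 0.35) = 0.90 × 0.44 × 0.65 = 0.2574
P(at least one) = 1 − 0.2574 = 0.7426

0.7426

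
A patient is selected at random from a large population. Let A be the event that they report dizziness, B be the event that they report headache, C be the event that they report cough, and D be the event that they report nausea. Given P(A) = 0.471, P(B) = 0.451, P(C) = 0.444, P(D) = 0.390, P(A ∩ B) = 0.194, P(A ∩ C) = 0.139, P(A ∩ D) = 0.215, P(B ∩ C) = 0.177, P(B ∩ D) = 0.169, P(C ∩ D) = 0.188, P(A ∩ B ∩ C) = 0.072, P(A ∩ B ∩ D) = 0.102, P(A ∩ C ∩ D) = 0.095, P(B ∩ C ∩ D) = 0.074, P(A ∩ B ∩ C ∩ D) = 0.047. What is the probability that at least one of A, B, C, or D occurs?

By inclusion–exclusion:
P(A ∪ B ∪ C ∪ D) = 0.471 + 0.451 + 0.444 + 0.390 − 0.194 − 0.139 − 0.215 − 0.177 − 0.169 − 0.188 + 0.072 + 0.102 + 0.095 + 0.074 − 0.047 = 0.970

0.970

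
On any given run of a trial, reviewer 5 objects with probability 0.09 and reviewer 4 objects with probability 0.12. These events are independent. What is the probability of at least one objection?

0.1992

P(none) = (1 − 0.09) × (1 − 0.12) = 0.91 × 0.88 = 0.8008
P(at least one) = 1 − 0.8008 = 0.1992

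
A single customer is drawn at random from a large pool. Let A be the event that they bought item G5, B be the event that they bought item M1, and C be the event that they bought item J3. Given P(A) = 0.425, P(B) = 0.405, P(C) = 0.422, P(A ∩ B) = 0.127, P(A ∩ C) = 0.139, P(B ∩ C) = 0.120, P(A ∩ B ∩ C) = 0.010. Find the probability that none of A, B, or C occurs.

0.124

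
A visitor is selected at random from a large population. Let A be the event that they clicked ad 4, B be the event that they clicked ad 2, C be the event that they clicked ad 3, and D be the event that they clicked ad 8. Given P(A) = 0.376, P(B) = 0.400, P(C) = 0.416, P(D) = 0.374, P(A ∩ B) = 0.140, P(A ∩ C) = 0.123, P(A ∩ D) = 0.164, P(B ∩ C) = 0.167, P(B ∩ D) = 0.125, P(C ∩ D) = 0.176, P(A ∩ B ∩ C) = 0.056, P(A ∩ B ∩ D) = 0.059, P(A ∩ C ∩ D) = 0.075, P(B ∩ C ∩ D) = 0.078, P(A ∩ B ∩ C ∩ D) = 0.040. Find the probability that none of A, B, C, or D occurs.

0.101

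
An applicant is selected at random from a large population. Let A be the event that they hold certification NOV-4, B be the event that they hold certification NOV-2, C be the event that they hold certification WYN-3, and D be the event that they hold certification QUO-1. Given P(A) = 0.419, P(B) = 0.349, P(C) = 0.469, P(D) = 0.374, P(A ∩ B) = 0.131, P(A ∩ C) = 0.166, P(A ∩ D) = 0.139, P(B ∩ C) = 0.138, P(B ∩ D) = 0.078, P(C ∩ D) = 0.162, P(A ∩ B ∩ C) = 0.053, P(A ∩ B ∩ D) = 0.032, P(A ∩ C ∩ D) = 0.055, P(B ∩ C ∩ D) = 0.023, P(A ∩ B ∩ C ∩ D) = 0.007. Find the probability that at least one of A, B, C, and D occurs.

0.953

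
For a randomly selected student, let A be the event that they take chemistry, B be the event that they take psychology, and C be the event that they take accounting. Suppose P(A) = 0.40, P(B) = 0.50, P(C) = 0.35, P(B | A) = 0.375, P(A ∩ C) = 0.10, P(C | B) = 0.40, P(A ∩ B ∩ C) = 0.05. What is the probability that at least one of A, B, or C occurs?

P(A ∩ B) = P(A)·P(B|A) = 0.40 × 0.375 = 0.15
P(B ∩ C) = P(B)·P(C|B) = 0.50 × 0.40 = 0.20
P(A ∪ B ∪ C) = 0.40 + 0.50 + 0.35 − 0.15 − 0.10 − 0.20 + 0.05 = 0.85

0.85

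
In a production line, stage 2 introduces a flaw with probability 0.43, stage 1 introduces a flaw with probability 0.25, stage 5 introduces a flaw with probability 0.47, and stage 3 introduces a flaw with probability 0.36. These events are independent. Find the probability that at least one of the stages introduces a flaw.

0.854992

P(none) = (1 − 0.43) × (1 − 0.25) × (1 − 0.47) × (1 − 0.36) = 0.57 × 0.75 × 0.53 × 0.64 = 0.145008
P(at least one) = 1 − 0.145008 = 0.854992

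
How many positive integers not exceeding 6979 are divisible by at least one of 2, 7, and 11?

4260

Inclusion–exclusion gives
⌊6979/2⌋ + ⌊6979/7⌋ + ⌊6979/11⌋ − ⌊6979/14⌋ − ⌊6979/22⌋ − ⌊6979/77⌋ + ⌊6979/154⌋ = 3489 + 997 + 634 − 498 − 317 − 90 + 45 = 4260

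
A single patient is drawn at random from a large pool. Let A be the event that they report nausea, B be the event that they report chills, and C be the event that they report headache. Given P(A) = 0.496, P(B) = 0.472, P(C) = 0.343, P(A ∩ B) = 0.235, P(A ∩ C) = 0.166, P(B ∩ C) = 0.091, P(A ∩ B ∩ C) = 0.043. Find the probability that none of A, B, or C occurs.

0.138

Using inclusion–exclusion:
P(A ∪ B ∪ C) = 0.496 + 0.472 + 0.343 − 0.235 − 0.166 − 0.091 + 0.043 = 0.862
P(none) = 1 − 0.862 = 0.138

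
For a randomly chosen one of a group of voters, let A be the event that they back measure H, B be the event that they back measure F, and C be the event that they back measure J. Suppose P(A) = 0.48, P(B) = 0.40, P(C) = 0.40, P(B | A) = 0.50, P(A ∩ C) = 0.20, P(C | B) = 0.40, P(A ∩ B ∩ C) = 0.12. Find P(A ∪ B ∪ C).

0.80

P(A ∩ B) = P(A)·P(B|A) = 0.48 × 0.50 = 0.24
P(B ∩ C) = P(B)·P(C|B) = 0.40 × 0.40 = 0.16
Inclusion–exclusion gives
P(A ∪ B ∪ C) = 0.48 + 0.40 + 0.40 − 0.24 − 0.20 − 0.16 + 0.12 = 0.80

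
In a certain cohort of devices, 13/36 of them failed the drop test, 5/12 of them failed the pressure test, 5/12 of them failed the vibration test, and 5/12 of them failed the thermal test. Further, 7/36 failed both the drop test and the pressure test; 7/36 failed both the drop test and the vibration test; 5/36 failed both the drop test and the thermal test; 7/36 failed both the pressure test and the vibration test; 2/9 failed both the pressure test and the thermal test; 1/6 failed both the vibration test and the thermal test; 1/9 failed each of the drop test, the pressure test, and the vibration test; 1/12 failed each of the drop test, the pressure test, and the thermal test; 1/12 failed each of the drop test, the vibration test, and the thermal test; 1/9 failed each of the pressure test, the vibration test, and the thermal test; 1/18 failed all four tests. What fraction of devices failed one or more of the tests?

Using inclusion–exclusion:
P(at least one) = 13/36 + 5/12 + 5/12 + 5/12 − 7/36 − 7/36 − 5/36 − 7/36 − 2/9 − 1/6 + 1/9 + 1/12 + 1/12 + 1/9 − 1/18 = 5/6

5/6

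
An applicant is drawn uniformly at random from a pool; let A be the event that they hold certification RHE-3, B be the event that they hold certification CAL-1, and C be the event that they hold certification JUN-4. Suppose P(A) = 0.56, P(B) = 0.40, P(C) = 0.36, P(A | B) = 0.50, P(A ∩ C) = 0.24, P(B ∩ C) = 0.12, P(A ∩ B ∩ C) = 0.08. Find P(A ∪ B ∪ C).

0.84

P(A ∩ B) = P(B)·P(A|B) = 0.40 × 0.50 = 0.20
P(A ∪ B ∪ C) = 0.56 + 0.40 + 0.36 − 0.20 − 0.24 − 0.12 + 0.08 = 0.84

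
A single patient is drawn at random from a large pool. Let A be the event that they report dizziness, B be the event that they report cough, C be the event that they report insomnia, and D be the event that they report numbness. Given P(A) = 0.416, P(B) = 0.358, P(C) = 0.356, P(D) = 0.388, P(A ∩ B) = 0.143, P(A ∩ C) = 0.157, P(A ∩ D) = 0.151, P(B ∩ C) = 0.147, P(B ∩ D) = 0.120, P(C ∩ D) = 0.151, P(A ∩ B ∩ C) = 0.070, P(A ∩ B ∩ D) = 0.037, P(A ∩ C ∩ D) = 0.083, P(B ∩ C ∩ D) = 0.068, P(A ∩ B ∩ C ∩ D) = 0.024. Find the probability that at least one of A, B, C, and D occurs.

0.883

By inclusion–exclusion:
P(A ∪ B ∪ C ∪ D) = 0.416 + 0.358 + 0.356 + 0.388 − 0.143 − 0.157 − 0.151 − 0.147 − 0.120 − 0.151 + 0.070 + 0.037 + 0.083 + 0.068 − 0.024 = 0.883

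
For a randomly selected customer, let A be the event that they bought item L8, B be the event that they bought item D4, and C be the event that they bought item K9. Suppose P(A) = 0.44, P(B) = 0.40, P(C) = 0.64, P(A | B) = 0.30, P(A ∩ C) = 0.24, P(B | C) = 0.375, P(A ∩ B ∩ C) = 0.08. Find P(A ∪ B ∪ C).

0.96

P(A ∩ B) = P(B)·P(A|B) = 0.40 × 0.30 = 0.12
P(B ∩ C) = P(C)·P(B|C) = 0.64 × 0.375 = 0.24
Using inclusion–exclusion:
P(A ∪ B ∪ C) = 0.44 + 0.40 + 0.64 − 0.12 − 0.24 − 0.24 + 0.08 = 0.96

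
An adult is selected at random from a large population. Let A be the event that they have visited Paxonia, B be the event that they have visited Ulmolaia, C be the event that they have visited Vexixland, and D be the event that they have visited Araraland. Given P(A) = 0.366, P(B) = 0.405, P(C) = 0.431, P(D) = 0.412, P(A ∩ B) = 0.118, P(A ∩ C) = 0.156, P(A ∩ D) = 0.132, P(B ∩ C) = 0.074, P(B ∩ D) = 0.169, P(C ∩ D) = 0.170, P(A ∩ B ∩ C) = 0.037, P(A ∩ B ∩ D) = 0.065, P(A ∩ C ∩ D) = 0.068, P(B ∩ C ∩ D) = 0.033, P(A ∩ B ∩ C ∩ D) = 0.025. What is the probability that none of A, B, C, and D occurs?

0.027

By inclusion-exclusion,
P(A ∪ B ∪ C ∪ D) = 0.366 + 0.405 + 0.431 + 0.412 − 0.118 − 0.156 − 0.132 − 0.074 − 0.169 − 0.170 + 0.037 + 0.065 + 0.068 + 0.033 − 0.025 = 0.973
P(none) = 1 − 0.973 = 0.027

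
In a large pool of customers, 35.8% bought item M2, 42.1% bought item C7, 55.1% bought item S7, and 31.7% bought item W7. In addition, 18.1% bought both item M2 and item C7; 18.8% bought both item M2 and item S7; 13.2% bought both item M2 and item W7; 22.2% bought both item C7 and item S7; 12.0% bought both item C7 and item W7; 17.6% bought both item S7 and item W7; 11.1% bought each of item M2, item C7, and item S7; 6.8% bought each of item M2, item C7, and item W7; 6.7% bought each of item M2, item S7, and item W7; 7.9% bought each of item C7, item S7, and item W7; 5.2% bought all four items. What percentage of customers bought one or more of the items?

P(≥1) = 35.8 + 42.1 + 55.1 + 31.7 − 18.1 − 18.8 − 13.2 − 22.2 − 12.0 − 17.6 + 11.1 + 6.8 + 6.7 + 7.9 − 5.2 = 90.1%

90.1%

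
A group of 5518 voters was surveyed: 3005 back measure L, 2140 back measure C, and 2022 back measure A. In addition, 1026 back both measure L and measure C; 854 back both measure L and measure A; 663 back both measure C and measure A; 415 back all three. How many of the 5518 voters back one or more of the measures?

5039

Inclusion–exclusion gives
|union| = 3005 + 2140 + 2022 − 1026 − 854 − 663 + 415 = 5039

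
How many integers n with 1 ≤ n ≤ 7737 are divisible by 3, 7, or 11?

By inclusion–exclusion:
2579 + 1105 + 703 − 368 − 234 − 100 + 33 = 3718

3718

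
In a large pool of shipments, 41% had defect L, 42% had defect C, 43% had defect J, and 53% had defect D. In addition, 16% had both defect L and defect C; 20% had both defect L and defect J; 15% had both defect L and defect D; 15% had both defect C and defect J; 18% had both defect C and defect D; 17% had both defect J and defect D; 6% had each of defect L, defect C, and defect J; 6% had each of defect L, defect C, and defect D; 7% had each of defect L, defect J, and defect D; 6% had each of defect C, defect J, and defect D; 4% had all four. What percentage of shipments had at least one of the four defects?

P(union) = 41 + 42 + 43 + 53 − 16 − 20 − 15 − 15 − 18 − 17 + 6 + 6 + 7 + 6 − 4 = 99%

99%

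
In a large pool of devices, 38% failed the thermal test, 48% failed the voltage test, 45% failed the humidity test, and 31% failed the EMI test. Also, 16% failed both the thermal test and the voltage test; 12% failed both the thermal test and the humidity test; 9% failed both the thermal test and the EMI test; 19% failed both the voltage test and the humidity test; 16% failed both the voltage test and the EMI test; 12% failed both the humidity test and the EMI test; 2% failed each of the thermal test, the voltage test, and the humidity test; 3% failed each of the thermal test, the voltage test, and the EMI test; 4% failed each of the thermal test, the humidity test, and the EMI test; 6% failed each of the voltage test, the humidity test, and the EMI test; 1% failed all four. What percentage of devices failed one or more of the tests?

P(union) = 38 + 48 + 45 + 31 − 16 − 12 − 9 − 19 − 16 − 12 + 2 + 3 + 4 + 6 − 1 = 92%

92%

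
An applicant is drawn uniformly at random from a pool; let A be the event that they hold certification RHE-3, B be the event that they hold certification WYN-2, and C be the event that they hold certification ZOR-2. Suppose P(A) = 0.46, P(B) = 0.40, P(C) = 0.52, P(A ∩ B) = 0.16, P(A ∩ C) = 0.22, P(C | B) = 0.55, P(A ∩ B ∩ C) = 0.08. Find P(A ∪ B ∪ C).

0.86

P(B ∩ C) = P(B)·P(C|B) = 0.40 × 0.55 = 0.22
By inclusion-exclusion,
P(A ∪ B ∪ C) = 0.46 + 0.40 + 0.52 − 0.16 − 0.22 − 0.22 + 0.08 = 0.86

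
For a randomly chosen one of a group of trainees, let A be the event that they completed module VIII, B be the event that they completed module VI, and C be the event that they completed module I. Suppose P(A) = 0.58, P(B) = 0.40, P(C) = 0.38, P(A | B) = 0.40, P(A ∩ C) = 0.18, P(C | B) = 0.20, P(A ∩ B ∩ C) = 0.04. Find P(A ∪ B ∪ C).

0.98

P(A ∩ B) = P(B)·P(A|B) = 0.40 × 0.40 = 0.16
P(B ∩ C) = P(B)·P(C|B) = 0.40 × 0.20 = 0.08
P(A ∪ B ∪ C) = 0.58 + 0.40 + 0.38 − 0.16 − 0.18 − 0.08 + 0.04 = 0.98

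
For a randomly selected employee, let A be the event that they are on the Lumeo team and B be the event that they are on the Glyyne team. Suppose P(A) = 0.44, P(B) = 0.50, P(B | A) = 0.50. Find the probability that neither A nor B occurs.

0.28

P(A ∩ B) = P(A)·P(B|A) = 0.44 × 0.50 = 0.22
Apply inclusion-exclusion:
P(A ∪ B) = 0.44 + 0.50 − 0.22 = 0.72
P(none) = 1 − 0.72 = 0.28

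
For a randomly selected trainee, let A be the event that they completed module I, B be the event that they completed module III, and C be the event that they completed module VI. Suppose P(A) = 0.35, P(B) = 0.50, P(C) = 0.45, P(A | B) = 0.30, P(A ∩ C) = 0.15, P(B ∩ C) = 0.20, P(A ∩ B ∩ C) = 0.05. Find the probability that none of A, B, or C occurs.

P(A ∩ B) = P(B)·P(A|B) = 0.50 × 0.30 = 0.15
P(A ∪ B ∪ C) = 0.35 + 0.50 + 0.45 − 0.15 − 0.15 − 0.20 + 0.05 = 0.85
P(none) = 1 − 0.85 = 0.15

0.15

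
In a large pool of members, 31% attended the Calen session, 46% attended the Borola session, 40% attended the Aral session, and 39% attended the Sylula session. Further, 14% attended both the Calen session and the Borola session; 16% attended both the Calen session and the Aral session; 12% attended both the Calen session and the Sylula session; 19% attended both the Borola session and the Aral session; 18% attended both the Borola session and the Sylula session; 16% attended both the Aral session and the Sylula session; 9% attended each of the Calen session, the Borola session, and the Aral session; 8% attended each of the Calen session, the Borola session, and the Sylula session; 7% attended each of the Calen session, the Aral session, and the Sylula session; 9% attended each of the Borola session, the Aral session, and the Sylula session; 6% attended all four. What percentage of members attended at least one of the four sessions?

88%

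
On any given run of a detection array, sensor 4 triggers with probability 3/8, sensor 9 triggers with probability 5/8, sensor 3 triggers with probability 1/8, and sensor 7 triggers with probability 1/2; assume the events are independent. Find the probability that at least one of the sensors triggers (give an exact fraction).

919/1024

P(none) = (1 − 3/8) × (1 − 5/8) × (1 − 1/8) × (1 − 1/2) = 5/8 × 3/8 × 7/8 × 1/2 = 105/1024
P(at least one) = 1 − 105/1024 = 919/1024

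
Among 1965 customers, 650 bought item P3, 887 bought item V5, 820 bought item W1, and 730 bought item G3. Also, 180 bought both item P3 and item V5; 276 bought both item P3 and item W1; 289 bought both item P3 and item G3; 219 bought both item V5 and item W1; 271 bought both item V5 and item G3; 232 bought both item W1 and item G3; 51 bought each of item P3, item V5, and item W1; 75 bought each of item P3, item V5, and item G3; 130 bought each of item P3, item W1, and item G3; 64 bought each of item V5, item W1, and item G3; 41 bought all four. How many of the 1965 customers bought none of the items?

By inclusion-exclusion,
|union| = 650 + 887 + 820 + 730 − 180 − 276 − 289 − 219 − 271 − 232 + 51 + 75 + 130 + 64 − 41 = 1899
None: 1965 − 1899 = 66

66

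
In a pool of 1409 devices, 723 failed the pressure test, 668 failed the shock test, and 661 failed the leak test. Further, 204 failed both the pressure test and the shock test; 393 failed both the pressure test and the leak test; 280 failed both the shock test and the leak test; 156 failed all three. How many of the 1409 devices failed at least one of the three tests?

|union| = 723 + 668 + 661 − 204 − 393 − 280 + 156 = 1331

1331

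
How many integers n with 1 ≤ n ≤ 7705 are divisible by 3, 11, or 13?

Inclusion–exclusion gives
floor(7705/3) + floor(7705/11) + floor(7705/13) − floor(7705/33) − floor(7705/39) − floor(7705/143) + floor(7705/429) = 2568 + 700 + 592 − 233 − 197 − 53 + 17 = 3394

3394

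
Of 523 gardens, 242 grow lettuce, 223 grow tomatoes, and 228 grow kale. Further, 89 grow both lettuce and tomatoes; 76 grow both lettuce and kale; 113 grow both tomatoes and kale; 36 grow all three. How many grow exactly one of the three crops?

Using the inclusion–exclusion count for exactly one event:
N(exactly one) = 242 + 223 + 228 − 2·89 − 2·76 − 2·113 + 3·36 = 245

245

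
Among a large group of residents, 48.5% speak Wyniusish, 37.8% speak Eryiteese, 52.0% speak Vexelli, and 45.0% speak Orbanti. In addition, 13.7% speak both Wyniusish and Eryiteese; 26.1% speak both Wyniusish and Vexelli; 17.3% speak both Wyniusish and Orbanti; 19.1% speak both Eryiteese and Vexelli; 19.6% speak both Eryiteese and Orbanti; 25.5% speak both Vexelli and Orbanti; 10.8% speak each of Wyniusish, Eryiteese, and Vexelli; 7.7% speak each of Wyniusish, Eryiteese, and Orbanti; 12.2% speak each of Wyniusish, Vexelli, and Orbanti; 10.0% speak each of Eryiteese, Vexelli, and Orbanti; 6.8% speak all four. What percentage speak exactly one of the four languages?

P(exactly one) = 48.5 + 37.8 + 52.0 + 45.0 − 2·13.7 − 2·26.1 − 2·17.3 − 2·19.1 − 2·19.6 − 2·25.5 + 3·10.8 + 3·7.7 + 3·12.2 + 3·10.0 − 4·6.8 = 35.6%

35.6%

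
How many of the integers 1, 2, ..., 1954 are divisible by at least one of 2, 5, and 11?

By inclusion–exclusion:
floor(1954/2) + floor(1954/5) + floor(1954/11) − floor(1954/10) − floor(1954/22) − floor(1954/55) + floor(1954/110) = 977 + 390 + 177 − 195 − 88 − 35 + 17 = 1243

1243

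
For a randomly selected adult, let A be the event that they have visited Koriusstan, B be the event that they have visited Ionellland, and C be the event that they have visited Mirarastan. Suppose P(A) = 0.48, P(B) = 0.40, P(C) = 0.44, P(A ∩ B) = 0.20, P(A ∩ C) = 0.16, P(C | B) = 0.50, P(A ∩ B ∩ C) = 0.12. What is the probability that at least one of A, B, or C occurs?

0.88

P(B ∩ C) = P(B)·P(C|B) = 0.40 × 0.50 = 0.20
Using inclusion–exclusion:
P(A ∪ B ∪ C) = 0.48 + 0.40 + 0.44 − 0.20 − 0.16 − 0.20 + 0.12 = 0.88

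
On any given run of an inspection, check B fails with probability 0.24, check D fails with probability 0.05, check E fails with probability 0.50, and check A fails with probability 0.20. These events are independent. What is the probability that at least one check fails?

P(none) = (1 − 0.24) × (1 − 0.05) × (1 − 0.50) × (1 − 0.20) = 0.76 × 0.95 × 0.50 × 0.80 = 0.2888
P(at least one) = 1 − 0.2888 = 0.7112

0.7112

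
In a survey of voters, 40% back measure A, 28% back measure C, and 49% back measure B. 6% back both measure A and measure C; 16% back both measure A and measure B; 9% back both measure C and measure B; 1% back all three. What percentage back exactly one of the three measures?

By inclusion–exclusion (exactly-one form):
P(exactly one) = 40 + 28 + 49 − 2·6 − 2·16 − 2·9 + 3·1 = 58%

58%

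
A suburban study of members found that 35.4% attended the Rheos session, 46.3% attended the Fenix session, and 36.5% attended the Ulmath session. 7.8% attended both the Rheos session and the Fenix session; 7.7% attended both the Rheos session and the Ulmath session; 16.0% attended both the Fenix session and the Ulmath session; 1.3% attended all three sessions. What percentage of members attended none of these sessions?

P(≥1) = 35.4 + 46.3 + 36.5 − 7.8 − 7.7 − 16.0 + 1.3 = 88.0%
P(none) = 100% − 88.0% = 12.0%

12.0%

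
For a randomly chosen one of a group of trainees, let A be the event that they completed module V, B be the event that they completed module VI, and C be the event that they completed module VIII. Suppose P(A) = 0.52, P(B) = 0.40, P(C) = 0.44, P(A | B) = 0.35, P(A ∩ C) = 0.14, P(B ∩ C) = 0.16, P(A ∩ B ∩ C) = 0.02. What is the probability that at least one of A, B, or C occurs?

0.94

P(A ∩ B) = P(B)·P(A|B) = 0.40 × 0.35 = 0.14
Inclusion–exclusion gives
P(A ∪ B ∪ C) = 0.52 + 0.40 + 0.44 − 0.14 − 0.14 − 0.16 + 0.02 = 0.94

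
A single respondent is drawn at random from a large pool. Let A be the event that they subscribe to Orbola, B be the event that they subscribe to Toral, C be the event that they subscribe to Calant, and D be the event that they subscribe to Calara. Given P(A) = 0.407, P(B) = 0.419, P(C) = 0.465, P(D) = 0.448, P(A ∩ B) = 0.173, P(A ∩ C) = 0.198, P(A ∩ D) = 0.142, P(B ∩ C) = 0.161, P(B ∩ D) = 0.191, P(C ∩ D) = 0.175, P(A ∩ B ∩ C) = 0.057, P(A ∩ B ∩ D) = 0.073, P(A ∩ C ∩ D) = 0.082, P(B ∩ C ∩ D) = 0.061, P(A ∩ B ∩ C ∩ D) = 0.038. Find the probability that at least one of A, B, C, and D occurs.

0.934

Using inclusion–exclusion:
P(A ∪ B ∪ C ∪ D) = 0.407 + 0.419 + 0.465 + 0.448 − 0.173 − 0.198 − 0.142 − 0.161 − 0.191 − 0.175 + 0.057 + 0.073 + 0.082 + 0.061 − 0.038 = 0.934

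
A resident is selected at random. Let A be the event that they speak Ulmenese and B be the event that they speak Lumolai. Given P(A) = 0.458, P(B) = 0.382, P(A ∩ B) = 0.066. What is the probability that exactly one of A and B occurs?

P(exactly one) = 0.458 + 0.382 − 2·0.066 = 0.708

0.708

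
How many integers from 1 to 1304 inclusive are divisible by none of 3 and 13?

floor(1304/3) + floor(1304/13) − floor(1304/39) = 434 + 100 − 33 = 501
1304 − 501 = 803

803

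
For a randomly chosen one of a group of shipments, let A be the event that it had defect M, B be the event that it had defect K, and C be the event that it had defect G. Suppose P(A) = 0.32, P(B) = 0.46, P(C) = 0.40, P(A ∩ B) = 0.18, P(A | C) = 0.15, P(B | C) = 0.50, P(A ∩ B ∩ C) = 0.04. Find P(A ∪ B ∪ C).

P(A ∩ C) = P(C)·P(A|C) = 0.40 × 0.15 = 0.06
P(B ∩ C) = P(C)·P(B|C) = 0.40 × 0.50 = 0.20
By inclusion-exclusion,
P(A ∪ B ∪ C) = 0.32 + 0.46 + 0.40 − 0.18 − 0.06 − 0.20 + 0.04 = 0.78

0.78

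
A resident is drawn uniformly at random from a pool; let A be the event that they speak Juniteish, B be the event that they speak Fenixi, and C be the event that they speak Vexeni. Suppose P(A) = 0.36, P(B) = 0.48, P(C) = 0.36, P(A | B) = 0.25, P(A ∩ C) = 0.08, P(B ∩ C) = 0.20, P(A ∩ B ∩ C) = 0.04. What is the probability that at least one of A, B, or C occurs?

P(A ∩ B) = P(B)·P(A|B) = 0.48 × 0.25 = 0.12
Inclusion–exclusion gives
P(A ∪ B ∪ C) = 0.36 + 0.48 + 0.36 − 0.12 − 0.08 − 0.20 + 0.04 = 0.84

0.84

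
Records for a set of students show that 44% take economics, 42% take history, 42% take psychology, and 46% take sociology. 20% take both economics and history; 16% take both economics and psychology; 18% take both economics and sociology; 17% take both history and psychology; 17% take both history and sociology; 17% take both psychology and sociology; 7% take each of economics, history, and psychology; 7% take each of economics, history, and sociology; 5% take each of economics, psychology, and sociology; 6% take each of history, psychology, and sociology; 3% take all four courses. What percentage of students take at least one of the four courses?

91%

P(union) = 44 + 42 + 42 + 46 − 20 − 16 − 18 − 17 − 17 − 17 + 7 + 7 + 5 + 6 − 3 = 91%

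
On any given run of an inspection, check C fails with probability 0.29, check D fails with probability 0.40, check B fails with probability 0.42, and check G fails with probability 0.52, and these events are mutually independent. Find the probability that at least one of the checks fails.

P(none) = (1 − 0.29) × (1 − 0.40) × (1 − 0.42) × (1 − 0.52) = 0.71 × 0.60 × 0.58 × 0.48 = 0.1185984
P(at least one) = 1 − 0.1185984 = 0.8814016

0.8814016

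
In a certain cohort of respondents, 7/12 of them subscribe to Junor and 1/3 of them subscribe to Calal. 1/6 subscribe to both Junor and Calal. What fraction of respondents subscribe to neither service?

1/4

Apply inclusion-exclusion:
P(union) = 7/12 + 1/3 − 1/6 = 3/4
P(none) = 1 − 3/4 = 1/4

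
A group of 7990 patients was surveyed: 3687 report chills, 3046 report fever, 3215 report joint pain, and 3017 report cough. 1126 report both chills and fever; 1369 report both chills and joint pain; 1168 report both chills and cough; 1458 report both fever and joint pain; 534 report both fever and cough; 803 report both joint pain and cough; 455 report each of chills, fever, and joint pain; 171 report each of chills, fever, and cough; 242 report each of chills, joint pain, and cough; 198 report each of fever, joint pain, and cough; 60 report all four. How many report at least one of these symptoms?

7513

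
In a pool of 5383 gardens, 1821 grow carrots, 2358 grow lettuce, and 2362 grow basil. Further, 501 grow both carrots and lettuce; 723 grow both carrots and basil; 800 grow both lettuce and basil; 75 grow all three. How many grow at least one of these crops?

4592

By inclusion–exclusion:
|at least one| = 1821 + 2358 + 2362 − 501 − 723 − 800 + 75 = 4592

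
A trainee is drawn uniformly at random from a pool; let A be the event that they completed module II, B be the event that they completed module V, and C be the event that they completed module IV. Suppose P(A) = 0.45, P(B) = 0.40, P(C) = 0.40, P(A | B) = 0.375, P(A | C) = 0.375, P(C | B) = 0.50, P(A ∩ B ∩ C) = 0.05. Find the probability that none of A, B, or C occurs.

0.20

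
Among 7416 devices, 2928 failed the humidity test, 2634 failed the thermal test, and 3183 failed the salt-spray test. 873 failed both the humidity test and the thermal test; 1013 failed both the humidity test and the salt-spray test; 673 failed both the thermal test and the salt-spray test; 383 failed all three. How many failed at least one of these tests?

6569

|union| = 2928 + 2634 + 3183 − 873 − 1013 − 673 + 383 = 6569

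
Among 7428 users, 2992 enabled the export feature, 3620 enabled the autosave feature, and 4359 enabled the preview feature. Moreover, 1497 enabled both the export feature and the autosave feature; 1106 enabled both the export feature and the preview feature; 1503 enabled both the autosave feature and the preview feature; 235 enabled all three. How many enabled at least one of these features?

7100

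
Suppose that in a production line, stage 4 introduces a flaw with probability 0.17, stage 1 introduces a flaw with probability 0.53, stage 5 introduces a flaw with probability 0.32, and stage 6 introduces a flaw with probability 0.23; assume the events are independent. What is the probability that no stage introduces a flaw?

0.20425636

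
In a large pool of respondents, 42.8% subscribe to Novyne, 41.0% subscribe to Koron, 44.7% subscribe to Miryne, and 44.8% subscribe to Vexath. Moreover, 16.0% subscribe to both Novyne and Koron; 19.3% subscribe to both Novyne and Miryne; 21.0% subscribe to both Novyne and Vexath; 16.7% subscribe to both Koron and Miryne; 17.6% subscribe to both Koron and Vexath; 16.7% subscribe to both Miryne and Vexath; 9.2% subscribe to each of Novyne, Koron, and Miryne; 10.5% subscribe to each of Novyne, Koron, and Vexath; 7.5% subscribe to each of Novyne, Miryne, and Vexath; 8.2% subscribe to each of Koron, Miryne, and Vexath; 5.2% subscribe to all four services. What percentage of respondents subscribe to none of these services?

3.8%

By inclusion-exclusion,
P(union) = 42.8 + 41.0 + 44.7 + 44.8 − 16.0 − 19.3 − 21.0 − 16.7 − 17.6 − 16.7 + 9.2 + 10.5 + 7.5 + 8.2 − 5.2 = 96.2%
P(none) = 100% − 96.2% = 3.8%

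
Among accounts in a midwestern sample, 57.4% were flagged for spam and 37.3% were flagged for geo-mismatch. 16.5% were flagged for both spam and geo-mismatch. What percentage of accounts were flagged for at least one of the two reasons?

78.2%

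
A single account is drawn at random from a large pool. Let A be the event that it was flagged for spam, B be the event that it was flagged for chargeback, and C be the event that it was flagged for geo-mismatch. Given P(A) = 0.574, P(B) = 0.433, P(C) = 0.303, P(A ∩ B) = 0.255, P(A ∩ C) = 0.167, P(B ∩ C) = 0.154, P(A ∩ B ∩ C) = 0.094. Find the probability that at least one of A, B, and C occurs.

0.828

P(A ∪ B ∪ C) = 0.574 + 0.433 + 0.303 − 0.255 − 0.167 − 0.154 + 0.094 = 0.828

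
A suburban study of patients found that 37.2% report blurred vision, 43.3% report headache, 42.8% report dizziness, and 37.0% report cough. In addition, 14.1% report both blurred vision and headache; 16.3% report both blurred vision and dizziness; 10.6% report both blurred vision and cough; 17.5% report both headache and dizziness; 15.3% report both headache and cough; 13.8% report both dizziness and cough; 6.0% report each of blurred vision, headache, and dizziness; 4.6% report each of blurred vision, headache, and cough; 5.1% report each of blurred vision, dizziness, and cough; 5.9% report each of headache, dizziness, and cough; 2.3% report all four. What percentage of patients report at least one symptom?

By inclusion–exclusion:
P(at least one) = 37.2 + 43.3 + 42.8 + 37.0 − 14.1 − 16.3 − 10.6 − 17.5 − 15.3 − 13.8 + 6.0 + 4.6 + 5.1 + 5.9 − 2.3 = 92.0%

92.0%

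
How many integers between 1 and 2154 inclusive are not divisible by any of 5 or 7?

1478

floor(2154/5) + floor(2154/7) − floor(2154/35) = 430 + 307 − 61 = 676
2154 − 676 = 1478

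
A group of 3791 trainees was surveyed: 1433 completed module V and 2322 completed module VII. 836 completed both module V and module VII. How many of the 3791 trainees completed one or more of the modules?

Apply inclusion-exclusion:
|at least one| = 1433 + 2322 − 836 = 2919

2919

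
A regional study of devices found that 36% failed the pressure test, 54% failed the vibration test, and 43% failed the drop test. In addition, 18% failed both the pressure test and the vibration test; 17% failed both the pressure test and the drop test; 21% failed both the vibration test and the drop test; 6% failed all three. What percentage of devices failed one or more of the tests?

83%

Apply inclusion-exclusion:
P(union) = 36 + 54 + 43 − 18 − 17 − 21 + 6 = 83%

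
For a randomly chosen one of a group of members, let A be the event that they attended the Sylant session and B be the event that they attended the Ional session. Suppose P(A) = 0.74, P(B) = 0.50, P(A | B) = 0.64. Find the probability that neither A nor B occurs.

0.08

P(A ∩ B) = P(B)·P(A|B) = 0.50 × 0.64 = 0.32
P(A ∪ B) = 0.74 + 0.50 − 0.32 = 0.92
P(none) = 1 − 0.92 = 0.08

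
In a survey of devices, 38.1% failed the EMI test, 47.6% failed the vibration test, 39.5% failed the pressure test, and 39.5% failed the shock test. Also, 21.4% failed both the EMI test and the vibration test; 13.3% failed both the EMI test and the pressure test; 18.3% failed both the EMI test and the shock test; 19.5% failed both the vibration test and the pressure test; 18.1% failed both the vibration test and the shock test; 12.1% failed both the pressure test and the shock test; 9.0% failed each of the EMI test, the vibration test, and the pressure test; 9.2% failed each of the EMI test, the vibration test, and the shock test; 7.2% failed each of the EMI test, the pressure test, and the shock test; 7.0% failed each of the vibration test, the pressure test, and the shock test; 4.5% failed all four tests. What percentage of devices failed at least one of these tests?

89.9%

Inclusion–exclusion gives
P(at least one) = 38.1 + 47.6 + 39.5 + 39.5 − 21.4 − 13.3 − 18.3 − 19.5 − 18.1 − 12.1 + 9.0 + 9.2 + 7.2 + 7.0 − 4.5 = 89.9%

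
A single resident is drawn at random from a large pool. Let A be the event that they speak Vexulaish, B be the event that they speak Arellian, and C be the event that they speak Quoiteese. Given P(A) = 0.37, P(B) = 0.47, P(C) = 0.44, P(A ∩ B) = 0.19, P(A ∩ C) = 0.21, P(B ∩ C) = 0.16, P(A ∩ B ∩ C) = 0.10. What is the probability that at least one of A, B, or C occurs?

Using inclusion–exclusion:
P(A ∪ B ∪ C) = 0.37 + 0.47 + 0.44 − 0.19 − 0.21 − 0.16 + 0.10 = 0.82

0.82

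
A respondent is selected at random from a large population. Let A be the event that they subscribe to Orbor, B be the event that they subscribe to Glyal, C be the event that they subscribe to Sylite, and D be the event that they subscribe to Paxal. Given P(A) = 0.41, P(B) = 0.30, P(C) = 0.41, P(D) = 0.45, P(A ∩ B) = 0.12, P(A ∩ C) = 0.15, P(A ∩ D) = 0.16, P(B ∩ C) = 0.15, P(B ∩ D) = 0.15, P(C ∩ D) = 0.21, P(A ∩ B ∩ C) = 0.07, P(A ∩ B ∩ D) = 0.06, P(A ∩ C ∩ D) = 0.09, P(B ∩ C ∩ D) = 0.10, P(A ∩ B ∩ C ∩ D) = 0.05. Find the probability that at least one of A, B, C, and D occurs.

P(A ∪ B ∪ C ∪ D) = 0.41 + 0.30 + 0.41 + 0.45 − 0.12 − 0.15 − 0.16 − 0.15 − 0.15 − 0.21 + 0.07 + 0.06 + 0.09 + 0.10 − 0.05 = 0.90

0.90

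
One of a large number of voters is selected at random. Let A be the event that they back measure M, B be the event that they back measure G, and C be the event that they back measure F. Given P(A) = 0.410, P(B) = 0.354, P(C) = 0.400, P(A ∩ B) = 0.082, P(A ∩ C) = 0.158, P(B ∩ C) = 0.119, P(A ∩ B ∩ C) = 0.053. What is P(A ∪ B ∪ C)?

P(A ∪ B ∪ C) = 0.410 + 0.354 + 0.400 − 0.082 − 0.158 − 0.119 + 0.053 = 0.858

0.858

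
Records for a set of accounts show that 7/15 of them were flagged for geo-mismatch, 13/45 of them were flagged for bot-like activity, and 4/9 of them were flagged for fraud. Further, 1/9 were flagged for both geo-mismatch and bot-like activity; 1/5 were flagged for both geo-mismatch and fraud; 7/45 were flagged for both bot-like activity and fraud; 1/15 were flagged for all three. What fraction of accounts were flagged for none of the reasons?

1/5

P(at least one) = 7/15 + 13/45 + 4/9 − 1/9 − 1/5 − 7/45 + 1/15 = 4/5
P(none) = 1 − 4/5 = 1/5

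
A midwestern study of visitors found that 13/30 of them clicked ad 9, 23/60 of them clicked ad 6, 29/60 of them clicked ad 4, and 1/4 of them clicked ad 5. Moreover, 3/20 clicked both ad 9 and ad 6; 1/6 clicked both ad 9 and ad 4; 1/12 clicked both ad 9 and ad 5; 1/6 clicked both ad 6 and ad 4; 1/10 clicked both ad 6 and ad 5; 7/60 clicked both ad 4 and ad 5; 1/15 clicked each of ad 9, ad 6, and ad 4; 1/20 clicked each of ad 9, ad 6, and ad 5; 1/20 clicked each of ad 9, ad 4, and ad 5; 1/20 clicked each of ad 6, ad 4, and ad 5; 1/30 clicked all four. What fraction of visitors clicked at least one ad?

19/20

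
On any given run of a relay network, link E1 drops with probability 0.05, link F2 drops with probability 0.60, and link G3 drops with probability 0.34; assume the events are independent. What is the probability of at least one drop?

0.7492

P(none) = (1 − 0.05) × (1 − 0.60) × (1 − 0.34) = 0.95 × 0.40 × 0.66 = 0.2508
P(at least one) = 1 − 0.2508 = 0.7492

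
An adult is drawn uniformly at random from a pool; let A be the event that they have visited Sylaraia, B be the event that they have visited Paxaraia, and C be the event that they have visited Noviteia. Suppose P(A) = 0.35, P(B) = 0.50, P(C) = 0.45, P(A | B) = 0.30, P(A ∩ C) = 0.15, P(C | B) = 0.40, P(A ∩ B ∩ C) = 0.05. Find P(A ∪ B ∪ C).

P(A ∩ B) = P(B)·P(A|B) = 0.50 × 0.30 = 0.15
P(B ∩ C) = P(B)·P(C|B) = 0.50 × 0.40 = 0.20
P(A ∪ B ∪ C) = 0.35 + 0.50 + 0.45 − 0.15 − 0.15 − 0.20 + 0.05 = 0.85

0.85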